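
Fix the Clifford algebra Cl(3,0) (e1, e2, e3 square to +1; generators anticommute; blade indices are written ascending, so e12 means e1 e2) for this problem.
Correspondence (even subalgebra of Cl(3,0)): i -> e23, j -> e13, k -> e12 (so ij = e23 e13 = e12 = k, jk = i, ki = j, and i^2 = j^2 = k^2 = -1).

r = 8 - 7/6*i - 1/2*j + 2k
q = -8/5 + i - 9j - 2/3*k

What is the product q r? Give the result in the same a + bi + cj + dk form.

In blades: q = -8/5 - 2/3*e12 - 9*e13 + e23, r = 8 + 2*e12 - 1/2*e13 - 7/6*e23.
Distribute q over r term by term (generator squares from the signature, products reordered to ascending indices): (-8/5)*r = -64/5 - 16/5*e12 + 4/5*e13 + 28/15*e23; (-2/3*e12)*r = 4/3 - 16/3*e12 + 7/9*e13 - 1/3*e23; (-9*e13)*r = -9/2 - 21/2*e12 - 72*e13 - 18*e23; (e23)*r = 7/6 - 1/2*e12 - 2*e13 + 8*e23.
Sum: -74/5 - 293/15*e12 - 3259/45*e13 - 127/15*e23; translating back through the correspondence:
Answer: -74/5 - 127/15*i - 3259/45*j - 293/15*k


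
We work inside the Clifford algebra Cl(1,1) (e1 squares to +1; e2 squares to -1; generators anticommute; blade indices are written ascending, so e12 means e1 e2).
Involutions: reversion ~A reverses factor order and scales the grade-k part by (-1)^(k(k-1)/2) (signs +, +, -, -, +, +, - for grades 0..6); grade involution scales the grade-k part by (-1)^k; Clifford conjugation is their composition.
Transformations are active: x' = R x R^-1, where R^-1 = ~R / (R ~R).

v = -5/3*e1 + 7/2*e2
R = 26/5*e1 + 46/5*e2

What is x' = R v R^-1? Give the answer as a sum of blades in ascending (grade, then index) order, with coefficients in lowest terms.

~R = 26/5*e1 + 46/5*e2, and R ~R = -288/5, so R^-1 = ~R / (-288/5).
R v = -613/15 + 503/15*e12
Answer: 9769/1080*e1 + 10319/1080*e2


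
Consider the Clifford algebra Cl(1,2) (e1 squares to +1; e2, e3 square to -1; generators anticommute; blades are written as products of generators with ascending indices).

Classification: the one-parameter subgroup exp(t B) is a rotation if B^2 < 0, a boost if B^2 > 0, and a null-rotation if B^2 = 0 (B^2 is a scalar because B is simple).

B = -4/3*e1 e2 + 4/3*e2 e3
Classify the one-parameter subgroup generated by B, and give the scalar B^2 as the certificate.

B^2 term by term: the squares give (-4/3)^2*(e1 e2)^2 + (4/3)^2*(e2 e3)^2 = 16/9*(+1) + 16/9*(-1) = 0 (each basis 2-blade squares to minus the product of its generators' squares); cross terms between blades sharing an index anticommute and cancel. So B^2 = 0.
Answer: null-rotation, certificate B^2 = 0. Note: conjugating B changes its blade decomposition but never the scalar B^2 = 0, whose sign settles the classification.


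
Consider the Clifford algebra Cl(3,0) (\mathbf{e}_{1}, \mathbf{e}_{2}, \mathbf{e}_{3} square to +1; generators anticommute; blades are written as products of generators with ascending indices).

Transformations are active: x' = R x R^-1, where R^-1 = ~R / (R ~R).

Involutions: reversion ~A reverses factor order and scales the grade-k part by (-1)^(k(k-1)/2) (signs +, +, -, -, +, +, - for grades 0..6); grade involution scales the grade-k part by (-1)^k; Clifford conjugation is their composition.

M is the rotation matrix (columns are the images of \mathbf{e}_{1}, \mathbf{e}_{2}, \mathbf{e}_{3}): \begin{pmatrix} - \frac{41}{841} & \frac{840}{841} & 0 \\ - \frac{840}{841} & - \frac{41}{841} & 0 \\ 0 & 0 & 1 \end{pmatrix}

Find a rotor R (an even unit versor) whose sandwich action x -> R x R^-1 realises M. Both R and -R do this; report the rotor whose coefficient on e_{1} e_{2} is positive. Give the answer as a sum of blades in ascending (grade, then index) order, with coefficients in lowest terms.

Method: write R = a + b12*e_{1} e_{2} + b13*e_{1} e_{3} + b23*e_{2} e_{3} with a^2 + b12^2 + b13^2 + b23^2 = 1 (so R^-1 = ~R). Expanding the columns R e_j ~R gives tr M = 4a^2 - 1 and, from the antisymmetric part, M21 - M12 = -4a*b12, M13 - M31 = 4a*b13, M32 - M23 = -4a*b23.
Here tr M = \frac{759}{841}, so a^2 = (1 + tr M)/4 = \frac{400}{841} and a = ±\frac{20}{29}. Taking a = \frac{20}{29}: M21 - M12 = -\frac{1680}{841}, M13 - M31 = 0, M32 - M23 = 0, giving b12 = \frac{21}{29}, b13 = 0, b23 = 0, i.e. R = \frac{20}{29} + \frac{21}{29} e_{1} e_{2}.
Its e_{1} e_{2} coefficient is already positive.
Answer: \frac{20}{29} + \frac{21}{29} e_{1} e_{2}. Why the constraint matters: R and -R act identically through the sandwich — M has trace \frac{759}{841} either way — so only the sign condition on e_{1} e_{2} picks one of the two preimages.


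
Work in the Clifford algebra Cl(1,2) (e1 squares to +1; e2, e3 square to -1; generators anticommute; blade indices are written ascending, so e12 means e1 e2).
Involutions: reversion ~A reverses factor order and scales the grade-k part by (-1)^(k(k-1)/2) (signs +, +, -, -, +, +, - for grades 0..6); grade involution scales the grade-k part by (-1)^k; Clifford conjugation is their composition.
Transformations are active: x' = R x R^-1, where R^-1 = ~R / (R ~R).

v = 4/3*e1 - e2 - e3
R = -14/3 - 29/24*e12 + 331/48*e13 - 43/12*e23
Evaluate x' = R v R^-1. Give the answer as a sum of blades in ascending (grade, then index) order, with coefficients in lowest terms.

~R = -14/3 + 29/24*e12 - 331/48*e13 + 43/12*e23, and R ~R = -3685/256, so R^-1 = ~R / (-3685/256).
R v = -77/144*e1 + 97/36*e2 - 17/18*e3 + 479/144*e123
Answer: -476/19899*e1 - 14593/33165*e2 - 16997/99495*e3


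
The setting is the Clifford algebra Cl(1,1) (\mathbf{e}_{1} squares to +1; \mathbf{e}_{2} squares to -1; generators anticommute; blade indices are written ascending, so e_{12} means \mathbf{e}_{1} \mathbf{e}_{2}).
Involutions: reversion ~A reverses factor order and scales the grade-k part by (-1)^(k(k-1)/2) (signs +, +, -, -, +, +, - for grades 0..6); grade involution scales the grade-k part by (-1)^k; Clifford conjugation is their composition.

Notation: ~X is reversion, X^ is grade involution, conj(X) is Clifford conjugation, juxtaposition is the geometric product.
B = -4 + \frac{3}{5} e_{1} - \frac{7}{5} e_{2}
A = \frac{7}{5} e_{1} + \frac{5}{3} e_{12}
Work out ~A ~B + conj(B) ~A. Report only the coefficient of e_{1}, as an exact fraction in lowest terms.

first term: \frac{21}{25} - \frac{119}{15} e_{1} + e_{2} + \frac{353}{75} e_{12}
second term: -\frac{21}{25} - \frac{119}{15} e_{1} + e_{2} + \frac{353}{75} e_{12}
Answer: -\frac{238}{15}


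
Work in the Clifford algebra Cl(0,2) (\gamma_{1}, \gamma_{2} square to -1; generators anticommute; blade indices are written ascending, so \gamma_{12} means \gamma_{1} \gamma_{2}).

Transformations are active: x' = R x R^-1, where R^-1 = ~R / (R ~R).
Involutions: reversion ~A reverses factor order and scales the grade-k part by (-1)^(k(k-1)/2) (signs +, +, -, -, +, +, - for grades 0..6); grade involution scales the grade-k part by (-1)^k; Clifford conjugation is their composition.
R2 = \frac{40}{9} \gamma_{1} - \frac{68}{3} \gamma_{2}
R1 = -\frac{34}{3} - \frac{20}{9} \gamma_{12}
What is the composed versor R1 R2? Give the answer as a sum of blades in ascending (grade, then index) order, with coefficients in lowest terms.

Distribute over the terms of R1 (each basis-blade product reordered to ascending indices, repeated generators contracted through their squares):
(-\frac{34}{3}) R2 = -\frac{1360}{27} \gamma_{1} + \frac{2312}{9} \gamma_{2}
(-\frac{20}{9} \gamma_{12}) R2 = -\frac{1360}{27} \gamma_{1} - \frac{800}{81} \gamma_{2}
Summing the partial products and collecting blades:
Answer: -\frac{2720}{27} \gamma_{1} + \frac{20008}{81} \gamma_{2}


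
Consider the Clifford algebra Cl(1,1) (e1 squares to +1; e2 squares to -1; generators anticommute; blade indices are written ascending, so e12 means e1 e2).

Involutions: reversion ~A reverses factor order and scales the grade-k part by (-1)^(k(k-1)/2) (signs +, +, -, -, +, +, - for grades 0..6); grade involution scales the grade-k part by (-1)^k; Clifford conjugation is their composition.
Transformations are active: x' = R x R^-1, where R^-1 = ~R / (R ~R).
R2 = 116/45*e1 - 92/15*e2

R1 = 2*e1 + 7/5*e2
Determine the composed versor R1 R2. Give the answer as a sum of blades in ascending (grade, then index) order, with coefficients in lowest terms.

Distribute over the terms of R1 (each basis-blade product reordered to ascending indices, repeated generators contracted through their squares):
(2*e1) R2 = 232/45 - 184/15*e12
(7/5*e2) R2 = 644/75 - 812/225*e12
Summing the partial products and collecting blades:
Answer: 3092/225 - 3572/225*e12


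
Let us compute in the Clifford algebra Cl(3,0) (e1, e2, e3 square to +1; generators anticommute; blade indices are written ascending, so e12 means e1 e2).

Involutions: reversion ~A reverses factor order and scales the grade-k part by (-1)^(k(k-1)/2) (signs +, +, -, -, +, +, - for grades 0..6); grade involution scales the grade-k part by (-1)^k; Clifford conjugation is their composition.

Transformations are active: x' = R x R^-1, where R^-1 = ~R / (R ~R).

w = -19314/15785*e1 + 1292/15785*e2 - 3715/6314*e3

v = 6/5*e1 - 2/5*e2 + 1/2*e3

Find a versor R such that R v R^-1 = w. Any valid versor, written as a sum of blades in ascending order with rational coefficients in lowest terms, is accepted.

Take R = v + w = -372/15785*e1 - 5022/15785*e2 - 279/3157*e3. Because q(v) = q(w) = 37/20, conjugation by R sends v exactly to w.
Answer: -372/15785*e1 - 5022/15785*e2 - 279/3157*e3


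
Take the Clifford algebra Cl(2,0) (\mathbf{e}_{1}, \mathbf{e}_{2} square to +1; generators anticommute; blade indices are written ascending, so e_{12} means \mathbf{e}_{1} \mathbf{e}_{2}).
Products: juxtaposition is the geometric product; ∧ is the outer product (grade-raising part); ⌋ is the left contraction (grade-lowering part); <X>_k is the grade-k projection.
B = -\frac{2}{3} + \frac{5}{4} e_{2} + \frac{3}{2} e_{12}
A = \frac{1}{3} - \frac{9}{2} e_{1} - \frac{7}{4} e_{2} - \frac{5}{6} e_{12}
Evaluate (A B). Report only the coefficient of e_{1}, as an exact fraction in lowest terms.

step 1: -\frac{167}{144} + \frac{55}{12} e_{1} - \frac{31}{6} e_{2} - \frac{329}{72} e_{12}
Answer: \frac{55}{12}


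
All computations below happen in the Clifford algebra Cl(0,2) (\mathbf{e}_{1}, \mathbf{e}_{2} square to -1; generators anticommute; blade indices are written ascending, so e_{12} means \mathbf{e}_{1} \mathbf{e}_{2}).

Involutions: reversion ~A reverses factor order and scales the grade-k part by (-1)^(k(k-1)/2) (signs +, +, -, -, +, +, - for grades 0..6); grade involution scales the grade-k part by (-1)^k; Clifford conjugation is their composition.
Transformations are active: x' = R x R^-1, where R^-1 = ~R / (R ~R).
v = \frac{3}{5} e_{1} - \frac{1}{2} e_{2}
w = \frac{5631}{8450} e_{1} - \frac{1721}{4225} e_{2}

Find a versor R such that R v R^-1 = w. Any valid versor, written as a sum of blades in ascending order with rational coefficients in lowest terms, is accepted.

Equal squares first: v^2 = w^2 = -\frac{61}{100}. Then v + w = \frac{10701}{8450} e_{1} - \frac{7667}{8450} e_{2} is a versor taking v to w, provided it is invertible.
Answer: \frac{10701}{8450} e_{1} - \frac{7667}{8450} e_{2}


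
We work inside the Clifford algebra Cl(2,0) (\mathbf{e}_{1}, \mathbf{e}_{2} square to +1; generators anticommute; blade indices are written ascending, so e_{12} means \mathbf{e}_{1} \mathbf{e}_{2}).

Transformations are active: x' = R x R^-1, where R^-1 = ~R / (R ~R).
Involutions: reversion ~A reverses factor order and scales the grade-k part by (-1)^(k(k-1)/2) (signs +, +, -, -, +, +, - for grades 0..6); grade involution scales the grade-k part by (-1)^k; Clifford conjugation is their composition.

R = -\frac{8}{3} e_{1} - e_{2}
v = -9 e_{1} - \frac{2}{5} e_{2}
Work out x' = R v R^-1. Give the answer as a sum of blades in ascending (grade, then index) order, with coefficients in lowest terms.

~R = -\frac{8}{3} e_{1} - e_{2}, and R ~R = \frac{73}{9}, so R^-1 = ~R / (\frac{73}{9}).
R v = \frac{122}{5} - \frac{119}{15} e_{12}
Answer: -\frac{2571}{365} e_{1} - \frac{410}{73} e_{2}


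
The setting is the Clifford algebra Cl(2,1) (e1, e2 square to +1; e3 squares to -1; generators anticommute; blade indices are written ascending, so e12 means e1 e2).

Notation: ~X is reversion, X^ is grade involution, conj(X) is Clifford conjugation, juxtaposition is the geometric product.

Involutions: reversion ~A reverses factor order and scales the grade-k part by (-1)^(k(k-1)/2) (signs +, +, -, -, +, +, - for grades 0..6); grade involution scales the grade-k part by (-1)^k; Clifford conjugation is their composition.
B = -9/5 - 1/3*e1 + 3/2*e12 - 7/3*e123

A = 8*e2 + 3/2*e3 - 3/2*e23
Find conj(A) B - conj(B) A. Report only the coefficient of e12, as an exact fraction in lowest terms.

first term: 17/2*e1 + 72/5*e2 + 27/10*e3 - 37/6*e12 - 257/12*e13 - 27/10*e23 - 11/4*e123
second term: -17/2*e1 - 72/5*e2 - 27/10*e3 + 37/6*e12 + 257/12*e13 + 27/10*e23 - 11/4*e123
Answer: -37/3


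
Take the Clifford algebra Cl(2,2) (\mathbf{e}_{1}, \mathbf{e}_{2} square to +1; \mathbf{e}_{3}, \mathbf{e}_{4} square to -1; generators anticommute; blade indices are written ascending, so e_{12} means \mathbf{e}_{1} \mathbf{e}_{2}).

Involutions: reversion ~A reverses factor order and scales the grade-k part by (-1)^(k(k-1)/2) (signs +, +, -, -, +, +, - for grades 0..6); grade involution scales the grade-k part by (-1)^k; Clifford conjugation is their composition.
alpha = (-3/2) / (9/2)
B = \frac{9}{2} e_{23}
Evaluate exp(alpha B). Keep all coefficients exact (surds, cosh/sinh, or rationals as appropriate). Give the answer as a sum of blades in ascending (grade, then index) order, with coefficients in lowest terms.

B^2 = (\frac{9}{2})^2*(e_{23})^2 = \frac{81}{4}*(+1) = \frac{81}{4} (a basis 2-blade squares to minus the product of its generators' squares).
B^2 = \frac{81}{4} — hyperbolic case — the even/odd split gives cosh and sinh: l = \frac{9}{2}, alpha*l = - \frac{3}{2}, so exp(alpha B) = cosh(- \frac{3}{2}) + (sinh(- \frac{3}{2})/(\frac{9}{2}))*B = \cosh{\left(\frac{3}{2} \right)} + (- \frac{2 \sinh{\left(\frac{3}{2} \right)}}{9})*B.
Answer: \cosh{\left(\frac{3}{2} \right)} - \sinh{\left(\frac{3}{2} \right)} e_{23}


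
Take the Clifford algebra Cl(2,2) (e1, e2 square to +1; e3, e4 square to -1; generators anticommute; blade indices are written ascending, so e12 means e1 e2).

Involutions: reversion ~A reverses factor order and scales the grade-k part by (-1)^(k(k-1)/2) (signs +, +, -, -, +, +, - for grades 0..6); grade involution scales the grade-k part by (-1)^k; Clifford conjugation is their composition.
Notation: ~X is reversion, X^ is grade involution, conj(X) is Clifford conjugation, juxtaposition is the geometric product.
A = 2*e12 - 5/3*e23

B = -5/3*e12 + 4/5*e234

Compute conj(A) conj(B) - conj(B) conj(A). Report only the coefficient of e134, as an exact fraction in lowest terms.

first term: 10/3 + 4/3*e4 - 25/9*e13 - 8/5*e134
second term: 10/3 + 4/3*e4 + 25/9*e13 + 8/5*e134
Answer: -16/5


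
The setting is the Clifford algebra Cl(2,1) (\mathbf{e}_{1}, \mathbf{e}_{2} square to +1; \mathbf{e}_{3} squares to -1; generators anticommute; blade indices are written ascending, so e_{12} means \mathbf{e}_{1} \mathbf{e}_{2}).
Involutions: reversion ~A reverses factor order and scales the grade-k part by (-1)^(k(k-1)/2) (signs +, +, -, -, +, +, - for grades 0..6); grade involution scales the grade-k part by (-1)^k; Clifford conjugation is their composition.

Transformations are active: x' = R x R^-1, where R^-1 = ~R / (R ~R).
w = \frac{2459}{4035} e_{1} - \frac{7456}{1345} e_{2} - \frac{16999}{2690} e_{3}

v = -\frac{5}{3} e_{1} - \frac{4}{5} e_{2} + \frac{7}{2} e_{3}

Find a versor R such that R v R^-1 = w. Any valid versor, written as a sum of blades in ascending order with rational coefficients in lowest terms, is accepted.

Construction: equal norms (both -\frac{7949}{900}) license R = v + w = -\frac{1422}{1345} e_{1} - \frac{8532}{1345} e_{2} - \frac{3792}{1345} e_{3} — nothing changes along that direction, while (v - w)/2 changes sign, so v maps onto w.
Answer: -\frac{1422}{1345} e_{1} - \frac{8532}{1345} e_{2} - \frac{3792}{1345} e_{3}


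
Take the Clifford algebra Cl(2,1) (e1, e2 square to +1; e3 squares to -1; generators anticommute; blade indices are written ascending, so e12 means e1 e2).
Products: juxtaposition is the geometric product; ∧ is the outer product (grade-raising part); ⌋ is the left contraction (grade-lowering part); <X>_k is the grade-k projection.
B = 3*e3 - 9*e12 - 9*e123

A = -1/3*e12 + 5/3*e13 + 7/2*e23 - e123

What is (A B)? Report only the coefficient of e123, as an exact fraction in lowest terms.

step 1: 6 - 73/2*e1 + 9/2*e2 - 12*e3 + 3*e12 + 63/2*e13 - 15*e23 - e123
Answer: -1


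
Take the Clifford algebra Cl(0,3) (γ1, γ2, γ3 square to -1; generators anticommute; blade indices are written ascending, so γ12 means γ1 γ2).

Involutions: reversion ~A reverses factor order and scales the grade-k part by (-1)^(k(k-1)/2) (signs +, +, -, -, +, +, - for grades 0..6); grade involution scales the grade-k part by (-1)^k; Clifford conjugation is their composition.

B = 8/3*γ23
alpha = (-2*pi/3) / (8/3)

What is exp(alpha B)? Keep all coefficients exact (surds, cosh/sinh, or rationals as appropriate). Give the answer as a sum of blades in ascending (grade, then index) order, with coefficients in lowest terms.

B^2 = (8/3)^2*(γ23)^2 = 64/9*(-1) = -64/9 (a basis 2-blade squares to minus the product of its generators' squares).
B^2 = -64/9 — a negative square means the series sums to a rotation: l = 8/3, alpha*l = -2*pi/3, so exp(alpha B) = cos(-2*pi/3) + (sin(-2*pi/3)/(8/3))*B = -1/2 + (-3*sqrt(3)/16)*B.
Answer: -1/2 - sqrt(3)/2*γ23


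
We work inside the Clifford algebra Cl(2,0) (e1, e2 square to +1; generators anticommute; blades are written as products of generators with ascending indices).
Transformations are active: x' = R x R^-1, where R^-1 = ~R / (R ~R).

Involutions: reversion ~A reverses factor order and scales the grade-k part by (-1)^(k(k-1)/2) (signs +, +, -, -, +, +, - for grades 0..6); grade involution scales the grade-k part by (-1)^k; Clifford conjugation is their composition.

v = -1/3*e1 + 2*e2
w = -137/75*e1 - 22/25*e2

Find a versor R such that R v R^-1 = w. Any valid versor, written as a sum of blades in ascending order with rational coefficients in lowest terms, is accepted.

Why this works: both vectors square to 37/9, so q(v) = q(w) and R = v + w = -54/25*e1 + 28/25*e2 carries v to w — its own direction survives, the complement (v - w)/2 flips.
Answer: -54/25*e1 + 28/25*e2


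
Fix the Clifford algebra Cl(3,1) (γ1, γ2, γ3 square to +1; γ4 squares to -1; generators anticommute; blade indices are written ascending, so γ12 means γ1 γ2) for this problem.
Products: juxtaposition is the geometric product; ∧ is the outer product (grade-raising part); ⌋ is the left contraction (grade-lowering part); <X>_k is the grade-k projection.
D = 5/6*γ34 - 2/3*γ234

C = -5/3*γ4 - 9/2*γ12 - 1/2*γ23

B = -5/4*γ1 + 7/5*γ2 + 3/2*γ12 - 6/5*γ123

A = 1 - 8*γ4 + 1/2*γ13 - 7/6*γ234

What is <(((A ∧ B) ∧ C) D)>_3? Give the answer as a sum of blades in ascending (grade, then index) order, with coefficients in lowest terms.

step 1: -5/4*γ1 + 7/5*γ2 + 3/2*γ12 - 10*γ14 + 56/5*γ24 - 19/10*γ123 - 12*γ124 - 1327/120*γ1234
step 2: 25/12*γ14 - 7/3*γ24 + 5/8*γ123 - 5/2*γ124 + 49/6*γ1234
step 3: -49/9*γ1 - 14/9*γ3 + 245/36*γ12 + 5/72*γ13 + 5/12*γ14 - 35/18*γ23 - 25/36*γ123 + 25/48*γ124
step 4: -25/36*γ123 + 25/48*γ124
Answer: -25/36*γ123 + 25/48*γ124


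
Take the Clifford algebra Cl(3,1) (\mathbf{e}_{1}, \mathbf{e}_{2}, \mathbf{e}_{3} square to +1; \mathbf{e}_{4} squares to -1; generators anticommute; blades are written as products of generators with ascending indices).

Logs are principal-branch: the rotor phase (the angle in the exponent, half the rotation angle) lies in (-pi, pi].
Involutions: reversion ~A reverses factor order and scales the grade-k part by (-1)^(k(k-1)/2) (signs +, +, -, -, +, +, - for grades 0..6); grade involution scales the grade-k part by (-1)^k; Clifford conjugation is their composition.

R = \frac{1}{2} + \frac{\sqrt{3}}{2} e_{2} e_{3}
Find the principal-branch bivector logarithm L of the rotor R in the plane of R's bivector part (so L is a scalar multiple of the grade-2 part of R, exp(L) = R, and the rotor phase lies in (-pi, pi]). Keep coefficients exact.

The scalar part of R is \frac{1}{2}, and that scalar determines the rotor phase on the principal branch; recovering the unit plane as bivector-part over sine of the phase gives L = phase * plane.
Concretely: cos(phase) = \frac{1}{2} gives phase = ±\frac{\pi}{3}, and since phase/sin(phase) is even the sign is immaterial: L = (phase/sin(phase)) * <R>_2 = (\frac{2 \sqrt{3} \pi}{9}) * <R>_2.
Answer: \frac{\pi}{3} e_{2} e_{3}


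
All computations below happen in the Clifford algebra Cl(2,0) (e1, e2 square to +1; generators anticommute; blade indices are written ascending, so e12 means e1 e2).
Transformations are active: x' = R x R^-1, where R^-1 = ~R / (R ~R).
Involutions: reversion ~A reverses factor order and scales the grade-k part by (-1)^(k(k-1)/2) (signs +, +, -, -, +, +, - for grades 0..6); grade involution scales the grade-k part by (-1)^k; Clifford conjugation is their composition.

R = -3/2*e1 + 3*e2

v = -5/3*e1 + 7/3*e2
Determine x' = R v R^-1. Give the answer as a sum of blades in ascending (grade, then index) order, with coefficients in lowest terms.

~R = -3/2*e1 + 3*e2, and R ~R = 45/4, so R^-1 = ~R / (45/4).
R v = 19/2 + 3/2*e12
Answer: -13/15*e1 + 41/15*e2


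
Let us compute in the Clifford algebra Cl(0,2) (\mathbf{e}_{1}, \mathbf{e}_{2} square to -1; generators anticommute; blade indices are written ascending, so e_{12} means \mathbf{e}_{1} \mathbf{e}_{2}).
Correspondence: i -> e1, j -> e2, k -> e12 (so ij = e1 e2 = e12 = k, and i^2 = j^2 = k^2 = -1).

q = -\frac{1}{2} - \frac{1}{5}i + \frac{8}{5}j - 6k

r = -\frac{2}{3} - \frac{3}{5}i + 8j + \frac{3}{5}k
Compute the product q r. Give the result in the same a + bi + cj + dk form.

In blades: q = -\frac{1}{2} - \frac{1}{5} e_{1} + \frac{8}{5} e_{2} - 6 e_{12}, r = -\frac{2}{3} - \frac{3}{5} e_{1} + 8 e_{2} + \frac{3}{5} e_{12}.
Distribute q over r term by term (generator squares from the signature, products reordered to ascending indices): (-\frac{1}{2})*r = \frac{1}{3} + \frac{3}{10} e_{1} - 4 e_{2} - \frac{3}{10} e_{12}; (-\frac{1}{5} e_{1})*r = -\frac{3}{25} + \frac{2}{15} e_{1} + \frac{3}{25} e_{2} - \frac{8}{5} e_{12}; (\frac{8}{5} e_{2})*r = -\frac{64}{5} + \frac{24}{25} e_{1} - \frac{16}{15} e_{2} + \frac{24}{25} e_{12}; (-6 e_{12})*r = \frac{18}{5} + 48 e_{1} + \frac{18}{5} e_{2} + 4 e_{12}.
Sum: -\frac{674}{75} + \frac{7409}{150} e_{1} - \frac{101}{75} e_{2} + \frac{153}{50} e_{12}; translating back through the correspondence:
Answer: -\frac{674}{75} + \frac{7409}{150}i - \frac{101}{75}j + \frac{153}{50}k


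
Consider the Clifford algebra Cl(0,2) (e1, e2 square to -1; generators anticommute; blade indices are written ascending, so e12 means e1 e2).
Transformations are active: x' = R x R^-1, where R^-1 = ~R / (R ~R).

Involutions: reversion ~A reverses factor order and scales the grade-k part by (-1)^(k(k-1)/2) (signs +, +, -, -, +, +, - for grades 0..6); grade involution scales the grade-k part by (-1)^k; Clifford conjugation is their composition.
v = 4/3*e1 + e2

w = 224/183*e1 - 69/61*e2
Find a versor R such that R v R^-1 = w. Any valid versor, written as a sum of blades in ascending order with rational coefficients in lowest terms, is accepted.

Here q(v) = q(w) = -25/9; the classical choice R = v + w = 156/61*e1 - 8/61*e2 then realises v -> w under the sandwich.
Answer: 156/61*e1 - 8/61*e2


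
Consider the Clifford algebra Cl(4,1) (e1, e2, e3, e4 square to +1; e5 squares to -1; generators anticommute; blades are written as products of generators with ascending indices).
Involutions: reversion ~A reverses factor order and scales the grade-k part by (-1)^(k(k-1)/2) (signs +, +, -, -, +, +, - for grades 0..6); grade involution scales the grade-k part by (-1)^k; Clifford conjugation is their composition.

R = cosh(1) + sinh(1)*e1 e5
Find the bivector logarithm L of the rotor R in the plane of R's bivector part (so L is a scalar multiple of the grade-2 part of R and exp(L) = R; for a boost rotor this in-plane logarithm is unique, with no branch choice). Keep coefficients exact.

The scalar part of R is cosh(1), which fixes the rapidity magnitude through cosh (cosh is even, so it cannot fix the sign — the bivector part carries that); dividing the bivector part by sinh of the rapidity gives the plane, and L = rapidity * plane, where the joint sign ambiguity of (rapidity, plane) cancels in the product.
Concretely: cosh(rapidity) = cosh(1) gives rapidity = ±1, and since rapidity/sinh(rapidity) is even the sign is immaterial: L = (rapidity/sinh(rapidity)) * <R>_2 = (1/sinh(1)) * <R>_2.
Answer: e1 e5


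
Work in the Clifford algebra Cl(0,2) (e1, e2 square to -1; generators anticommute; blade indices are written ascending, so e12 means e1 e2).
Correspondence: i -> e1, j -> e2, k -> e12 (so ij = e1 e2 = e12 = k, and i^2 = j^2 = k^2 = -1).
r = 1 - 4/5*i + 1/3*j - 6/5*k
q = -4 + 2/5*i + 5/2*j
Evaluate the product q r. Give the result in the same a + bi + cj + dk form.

In blades: q = -4 + 2/5*e1 + 5/2*e2, r = 1 - 4/5*e1 + 1/3*e2 - 6/5*e12.
Distribute q over r term by term (generator squares from the signature, products reordered to ascending indices): (-4)*r = -4 + 16/5*e1 - 4/3*e2 + 24/5*e12; (2/5*e1)*r = 8/25 + 2/5*e1 + 12/25*e2 + 2/15*e12; (5/2*e2)*r = -5/6 - 3*e1 + 5/2*e2 + 2*e12.
Sum: -677/150 + 3/5*e1 + 247/150*e2 + 104/15*e12; translating back through the correspondence:
Answer: -677/150 + 3/5*i + 247/150*j + 104/15*k


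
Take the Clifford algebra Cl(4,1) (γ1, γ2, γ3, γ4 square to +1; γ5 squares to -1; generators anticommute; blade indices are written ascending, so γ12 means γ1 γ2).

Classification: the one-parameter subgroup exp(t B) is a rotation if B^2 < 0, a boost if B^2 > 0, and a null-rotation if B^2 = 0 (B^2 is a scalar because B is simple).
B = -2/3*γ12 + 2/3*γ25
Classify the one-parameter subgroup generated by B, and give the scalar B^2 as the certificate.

B^2 term by term: the squares give (-2/3)^2*(γ12)^2 + (2/3)^2*(γ25)^2 = 4/9*(-1) + 4/9*(+1) = 0 (each basis 2-blade squares to minus the product of its generators' squares); cross terms between blades sharing an index anticommute and cancel. So B^2 = 0.
Answer: null-rotation, certificate B^2 = 0. B^2 = 0 is basis-independent, so its sign is the whole story.


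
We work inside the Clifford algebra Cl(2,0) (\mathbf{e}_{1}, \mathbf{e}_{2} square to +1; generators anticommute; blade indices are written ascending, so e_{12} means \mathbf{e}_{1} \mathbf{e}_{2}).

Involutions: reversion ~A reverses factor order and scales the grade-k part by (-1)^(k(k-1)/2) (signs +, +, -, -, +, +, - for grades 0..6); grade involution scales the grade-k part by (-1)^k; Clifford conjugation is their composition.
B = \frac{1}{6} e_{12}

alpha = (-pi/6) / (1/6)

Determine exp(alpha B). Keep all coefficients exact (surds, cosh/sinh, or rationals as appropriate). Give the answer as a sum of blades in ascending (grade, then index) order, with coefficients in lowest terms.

B^2 = (\frac{1}{6})^2*(e_{12})^2 = \frac{1}{36}*(-1) = -\frac{1}{36} (a basis 2-blade squares to minus the product of its generators' squares).
B^2 = -\frac{1}{36} — B^2 < 0, so the exponential closes trigonometrically: l = \frac{1}{6}, alpha*l = - \frac{\pi}{6}, so exp(alpha B) = cos(- \frac{\pi}{6}) + (sin(- \frac{\pi}{6})/(\frac{1}{6}))*B = \frac{\sqrt{3}}{2} + (-3)*B.
Answer: \frac{\sqrt{3}}{2} - \frac{1}{2} e_{12}


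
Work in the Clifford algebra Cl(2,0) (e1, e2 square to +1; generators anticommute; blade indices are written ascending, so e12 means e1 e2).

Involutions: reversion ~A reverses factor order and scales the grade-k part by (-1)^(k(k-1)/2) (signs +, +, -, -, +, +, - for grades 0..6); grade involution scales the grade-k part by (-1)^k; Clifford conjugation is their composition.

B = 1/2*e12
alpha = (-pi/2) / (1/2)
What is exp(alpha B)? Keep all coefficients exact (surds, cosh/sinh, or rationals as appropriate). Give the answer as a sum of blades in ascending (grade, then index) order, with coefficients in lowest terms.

B^2 = (1/2)^2*(e12)^2 = 1/4*(-1) = -1/4 (a basis 2-blade squares to minus the product of its generators' squares).
B^2 = -1/4 — the series telescopes trigonometrically here: l = 1/2, alpha*l = -pi/2, so exp(alpha B) = cos(-pi/2) + (sin(-pi/2)/(1/2))*B = 0 + (-2)*B.
Answer: -e12


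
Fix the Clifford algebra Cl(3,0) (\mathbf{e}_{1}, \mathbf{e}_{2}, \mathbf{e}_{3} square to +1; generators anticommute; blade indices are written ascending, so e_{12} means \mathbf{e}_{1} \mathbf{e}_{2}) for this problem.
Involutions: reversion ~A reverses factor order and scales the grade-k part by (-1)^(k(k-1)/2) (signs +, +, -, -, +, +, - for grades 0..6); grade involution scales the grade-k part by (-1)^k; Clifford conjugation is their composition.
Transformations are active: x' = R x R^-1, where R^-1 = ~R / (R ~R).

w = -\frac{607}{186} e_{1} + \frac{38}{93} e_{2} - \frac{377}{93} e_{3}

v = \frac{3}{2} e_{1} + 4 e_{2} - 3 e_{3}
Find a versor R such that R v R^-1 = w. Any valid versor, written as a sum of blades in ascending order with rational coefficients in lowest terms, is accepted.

The midline construction: v and w both square to \frac{109}{4}, so reflecting in their sum -\frac{164}{93} e_{1} + \frac{410}{93} e_{2} - \frac{656}{93} e_{3} exchanges them.
Answer: -\frac{164}{93} e_{1} + \frac{410}{93} e_{2} - \frac{656}{93} e_{3}


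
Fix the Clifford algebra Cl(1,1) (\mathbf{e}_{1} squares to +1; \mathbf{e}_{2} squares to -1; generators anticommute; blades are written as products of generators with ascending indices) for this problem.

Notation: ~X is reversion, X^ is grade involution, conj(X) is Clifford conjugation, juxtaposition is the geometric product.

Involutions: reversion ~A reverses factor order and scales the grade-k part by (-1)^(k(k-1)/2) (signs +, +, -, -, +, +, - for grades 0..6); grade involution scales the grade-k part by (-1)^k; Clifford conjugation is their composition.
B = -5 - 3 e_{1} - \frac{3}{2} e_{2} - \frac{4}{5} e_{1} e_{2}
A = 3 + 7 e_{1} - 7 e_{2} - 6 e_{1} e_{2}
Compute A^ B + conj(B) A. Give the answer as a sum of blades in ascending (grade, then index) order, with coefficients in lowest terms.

first term: \frac{213}{10} + \frac{57}{5} e_{1} - \frac{519}{10} e_{2} + \frac{591}{10} e_{1} e_{2}
second term: \frac{117}{10} - \frac{147}{5} e_{1} + \frac{159}{10} e_{2} + \frac{9}{10} e_{1} e_{2}
Answer: 33 - 18 e_{1} - 36 e_{2} + 60 e_{1} e_{2}


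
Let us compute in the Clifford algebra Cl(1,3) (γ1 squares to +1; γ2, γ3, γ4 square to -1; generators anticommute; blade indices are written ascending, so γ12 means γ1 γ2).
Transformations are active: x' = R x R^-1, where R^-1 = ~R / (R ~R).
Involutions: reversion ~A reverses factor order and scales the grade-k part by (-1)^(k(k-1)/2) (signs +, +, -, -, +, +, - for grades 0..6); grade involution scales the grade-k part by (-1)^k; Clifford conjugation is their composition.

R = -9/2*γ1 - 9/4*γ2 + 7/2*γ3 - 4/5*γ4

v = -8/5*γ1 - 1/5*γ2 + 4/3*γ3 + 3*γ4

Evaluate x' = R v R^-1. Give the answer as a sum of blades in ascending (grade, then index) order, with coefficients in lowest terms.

~R = -9/2*γ1 - 9/4*γ2 + 7/2*γ3 - 4/5*γ4, and R ~R = 919/400, so R^-1 = ~R / (919/400).
R v = 269/60 - 27/10*γ12 - 2/5*γ13 - 739/50*γ14 - 23/10*γ23 - 691/100*γ24 + 347/30*γ34
Answer: -73348/4595*γ1 - 39431/4595*γ2 + 11328/919*γ3 - 16879/2757*γ4


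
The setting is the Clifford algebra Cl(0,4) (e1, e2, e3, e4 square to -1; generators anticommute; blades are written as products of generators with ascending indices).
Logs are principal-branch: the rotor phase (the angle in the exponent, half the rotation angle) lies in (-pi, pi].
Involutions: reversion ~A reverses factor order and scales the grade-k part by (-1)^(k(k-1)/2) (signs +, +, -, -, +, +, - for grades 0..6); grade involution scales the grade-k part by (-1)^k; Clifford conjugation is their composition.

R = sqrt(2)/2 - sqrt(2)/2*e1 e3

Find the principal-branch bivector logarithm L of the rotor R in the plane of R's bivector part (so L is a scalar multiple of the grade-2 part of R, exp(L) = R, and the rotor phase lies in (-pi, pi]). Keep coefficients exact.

The scalar part of R is sqrt(2)/2, which pins the rotor phase on the principal branch; dividing the bivector part by the sine of that phase recovers the unit plane, and L is the phase times that plane.
Concretely: cos(phase) = sqrt(2)/2 gives phase = ±pi/4, and since phase/sin(phase) is even the sign is immaterial: L = (phase/sin(phase)) * <R>_2 = (sqrt(2)*pi/4) * <R>_2.
Answer: -pi/4*e1 e3


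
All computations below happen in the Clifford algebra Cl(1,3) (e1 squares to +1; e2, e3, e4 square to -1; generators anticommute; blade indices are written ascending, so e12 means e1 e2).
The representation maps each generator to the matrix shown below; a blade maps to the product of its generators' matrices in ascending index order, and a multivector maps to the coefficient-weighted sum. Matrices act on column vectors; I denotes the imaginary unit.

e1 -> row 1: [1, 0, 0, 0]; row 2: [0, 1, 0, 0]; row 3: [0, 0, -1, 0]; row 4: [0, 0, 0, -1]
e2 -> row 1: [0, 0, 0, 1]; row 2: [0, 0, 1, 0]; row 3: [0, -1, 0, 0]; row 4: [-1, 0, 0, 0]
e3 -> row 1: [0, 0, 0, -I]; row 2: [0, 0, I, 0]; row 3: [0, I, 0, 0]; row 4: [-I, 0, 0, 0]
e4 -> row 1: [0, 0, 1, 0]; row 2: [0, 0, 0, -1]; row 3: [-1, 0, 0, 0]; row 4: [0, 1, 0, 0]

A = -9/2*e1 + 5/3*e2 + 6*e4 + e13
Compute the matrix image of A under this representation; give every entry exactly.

Bivector images (products of the table entries): rho(e13) = rho(e1)rho(e3) = row 1: [0, 0, 0, -I]; row 2: [0, 0, I, 0]; row 3: [0, -I, 0, 0]; row 4: [I, 0, 0, 0].
M = (-9/2)*rho(e1) + (5/3)*rho(e2) + (6)*rho(e4) + (1)*rho(e13), summed entrywise:
Answer: row 1: [-9/2, 0, 6, 5/3 - I]; row 2: [0, -9/2, 5/3 + I, -6]; row 3: [-6, -5/3 - I, 9/2, 0]; row 4: [-5/3 + I, 6, 0, 9/2]


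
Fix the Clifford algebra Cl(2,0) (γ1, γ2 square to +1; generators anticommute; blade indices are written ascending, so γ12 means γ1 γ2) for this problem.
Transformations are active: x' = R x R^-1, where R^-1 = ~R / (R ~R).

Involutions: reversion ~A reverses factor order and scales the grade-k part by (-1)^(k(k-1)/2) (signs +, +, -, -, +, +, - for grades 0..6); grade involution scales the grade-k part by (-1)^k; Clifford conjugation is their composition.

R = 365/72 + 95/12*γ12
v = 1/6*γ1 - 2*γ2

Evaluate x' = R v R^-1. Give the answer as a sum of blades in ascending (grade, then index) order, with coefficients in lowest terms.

~R = 365/72 - 95/12*γ12, and R ~R = 458125/5184, so R^-1 = ~R / (458125/5184).
R v = -6475/432*γ1 - 275/24*γ2
Answer: -41479/21990*γ1 + 2512/3665*γ2


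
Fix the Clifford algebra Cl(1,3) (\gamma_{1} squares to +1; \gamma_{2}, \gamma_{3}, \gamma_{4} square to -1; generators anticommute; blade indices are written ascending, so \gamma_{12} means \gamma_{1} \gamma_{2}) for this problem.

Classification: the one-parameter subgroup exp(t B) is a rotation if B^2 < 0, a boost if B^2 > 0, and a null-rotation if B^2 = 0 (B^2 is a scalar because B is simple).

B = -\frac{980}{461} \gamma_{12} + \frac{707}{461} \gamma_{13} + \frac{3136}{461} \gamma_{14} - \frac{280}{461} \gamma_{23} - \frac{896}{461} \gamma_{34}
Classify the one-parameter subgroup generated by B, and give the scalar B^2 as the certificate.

B^2 term by term: the squares give (-\frac{980}{461})^2*(\gamma_{12})^2 + (\frac{707}{461})^2*(\gamma_{13})^2 + (\frac{3136}{461})^2*(\gamma_{14})^2 + (-\frac{280}{461})^2*(\gamma_{23})^2 + (-\frac{896}{461})^2*(\gamma_{34})^2 = \frac{960400}{212521}*(+1) + \frac{499849}{212521}*(+1) + \frac{9834496}{212521}*(+1) + \frac{78400}{212521}*(-1) + \frac{802816}{212521}*(-1) = 49 (each basis 2-blade squares to minus the product of its generators' squares); cross terms between blades sharing an index anticommute and cancel; the commuting (index-disjoint) pairs give grade-4 terms 2*c*c'*(blade product), which cancel blade by blade — \gamma_{1234}: \frac{1756160}{212521} - \frac{1756160}{212521} = 0 — confirming B is simple. So B^2 = 49.
Answer: boost, certificate B^2 = 49. One invariant decides it: the square 49 survives every conjugation, and its sign is exactly the classification.


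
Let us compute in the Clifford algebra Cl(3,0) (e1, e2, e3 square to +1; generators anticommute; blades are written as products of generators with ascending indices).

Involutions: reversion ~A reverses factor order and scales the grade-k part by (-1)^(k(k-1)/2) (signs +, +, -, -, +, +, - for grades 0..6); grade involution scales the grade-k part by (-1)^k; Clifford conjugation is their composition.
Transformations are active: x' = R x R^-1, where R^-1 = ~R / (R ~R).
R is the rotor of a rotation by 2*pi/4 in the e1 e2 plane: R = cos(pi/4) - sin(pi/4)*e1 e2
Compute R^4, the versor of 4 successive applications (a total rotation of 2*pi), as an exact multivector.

Half-angle bookkeeping: 4 applications in e1 e2 add up to rotor phase 4*pi/4 = pi, so R^4 = cos(pi) - sin(pi)*e1 e2.
cos(pi) = -1 and sin(pi) = 0, so R^4 = -1. The total rotation 2*pi is 1 full turn, so every vector returns to itself, yet the rotor is -1, on the OTHER sheet of the double cover (an odd number of 2*pi turns).
Answer: -1


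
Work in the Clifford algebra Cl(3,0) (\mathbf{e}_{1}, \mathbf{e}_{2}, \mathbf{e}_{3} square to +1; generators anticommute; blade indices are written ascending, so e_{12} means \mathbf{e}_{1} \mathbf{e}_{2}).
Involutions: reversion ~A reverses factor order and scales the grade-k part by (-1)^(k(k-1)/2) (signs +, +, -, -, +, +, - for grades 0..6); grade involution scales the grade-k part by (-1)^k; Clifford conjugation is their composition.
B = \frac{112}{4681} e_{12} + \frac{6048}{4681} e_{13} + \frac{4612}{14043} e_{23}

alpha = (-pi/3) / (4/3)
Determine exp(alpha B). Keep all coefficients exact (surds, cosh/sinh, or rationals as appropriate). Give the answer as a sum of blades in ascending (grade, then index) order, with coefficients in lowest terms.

B^2 term by term: the squares give (\frac{112}{4681})^2*(e_{12})^2 + (\frac{6048}{4681})^2*(e_{13})^2 + (\frac{4612}{14043})^2*(e_{23})^2 = \frac{12544}{21911761}*(-1) + \frac{36578304}{21911761}*(-1) + \frac{21270544}{197205849}*(-1) = -\frac{16}{9} (each basis 2-blade squares to minus the product of its generators' squares); cross terms between blades sharing an index anticommute and cancel. So B^2 = -\frac{16}{9}.
B^2 = -\frac{16}{9} — the negative square puts this in the circular regime; l = \frac{4}{3}, alpha*l = - \frac{\pi}{3}, so exp(alpha B) = cos(- \frac{\pi}{3}) + (sin(- \frac{\pi}{3})/(\frac{4}{3}))*B = \frac{1}{2} + (- \frac{3 \sqrt{3}}{8})*B.
Answer: \frac{1}{2} - \frac{42 \sqrt{3}}{4681} e_{12} - \frac{2268 \sqrt{3}}{4681} e_{13} - \frac{1153 \sqrt{3}}{9362} e_{23}


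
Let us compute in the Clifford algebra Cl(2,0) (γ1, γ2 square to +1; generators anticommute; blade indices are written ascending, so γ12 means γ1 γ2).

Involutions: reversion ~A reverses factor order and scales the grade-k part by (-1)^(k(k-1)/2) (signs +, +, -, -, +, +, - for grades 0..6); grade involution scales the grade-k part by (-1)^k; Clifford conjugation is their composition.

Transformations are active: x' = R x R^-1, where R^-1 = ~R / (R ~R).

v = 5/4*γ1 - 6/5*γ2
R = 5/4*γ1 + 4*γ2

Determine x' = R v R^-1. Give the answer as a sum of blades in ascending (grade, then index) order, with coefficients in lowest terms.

~R = 5/4*γ1 + 4*γ2, and R ~R = 281/16, so R^-1 = ~R / (281/16).
R v = -259/80 - 13/2*γ12
Answer: -1923/1124*γ1 - 386/1405*γ2


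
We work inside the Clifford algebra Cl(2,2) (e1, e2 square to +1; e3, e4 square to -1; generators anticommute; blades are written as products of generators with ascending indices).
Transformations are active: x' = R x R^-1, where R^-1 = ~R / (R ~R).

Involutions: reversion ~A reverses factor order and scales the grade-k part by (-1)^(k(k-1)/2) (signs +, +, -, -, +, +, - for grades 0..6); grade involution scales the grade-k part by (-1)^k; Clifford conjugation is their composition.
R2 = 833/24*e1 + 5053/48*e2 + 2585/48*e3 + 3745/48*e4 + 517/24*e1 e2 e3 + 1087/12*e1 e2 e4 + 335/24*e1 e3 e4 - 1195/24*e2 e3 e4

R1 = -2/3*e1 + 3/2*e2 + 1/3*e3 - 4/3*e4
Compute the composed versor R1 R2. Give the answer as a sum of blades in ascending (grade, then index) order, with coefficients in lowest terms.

Distribute over the terms of R1 (each basis-blade product reordered to ascending indices, repeated generators contracted through their squares):
(-2/3*e1) R2 = -833/36 - 5053/72*e1 e2 - 2585/72*e1 e3 - 3745/72*e1 e4 - 517/36*e2 e3 - 1087/18*e2 e4 - 335/36*e3 e4 + 1195/36*e1 e2 e3 e4
(3/2*e2) R2 = 5053/32 - 833/16*e1 e2 - 517/16*e1 e3 - 1087/8*e1 e4 + 2585/32*e2 e3 + 3745/32*e2 e4 - 1195/16*e3 e4 - 335/16*e1 e2 e3 e4
(1/3*e3) R2 = -2585/144 - 517/72*e1 e2 - 833/72*e1 e3 + 335/72*e1 e4 - 5053/144*e2 e3 - 1195/72*e2 e4 + 3745/144*e3 e4 + 1087/36*e1 e2 e3 e4
(-4/3*e4) R2 = 3745/36 + 1087/9*e1 e2 + 335/18*e1 e3 + 833/18*e1 e4 - 1195/18*e2 e3 + 5053/36*e2 e4 + 2585/36*e3 e4 + 517/18*e1 e2 e3 e4
Summing the partial products and collecting blades:
Answer: 7067/32 - 415/48*e1 e2 - 8809/144*e1 e3 - 3287/24*e1 e4 - 10097/288*e2 e3 + 5773/32*e2 e4 + 995/72*e3 e4 + 10249/144*e1 e2 e3 e4
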